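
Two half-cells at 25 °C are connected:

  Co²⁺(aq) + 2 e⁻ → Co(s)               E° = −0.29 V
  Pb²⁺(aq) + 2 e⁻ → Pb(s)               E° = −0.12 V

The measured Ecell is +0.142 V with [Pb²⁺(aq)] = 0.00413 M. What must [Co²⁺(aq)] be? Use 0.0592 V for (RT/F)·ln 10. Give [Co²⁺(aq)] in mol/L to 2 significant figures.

The Pb²⁺/Pb couple has the larger reduction potential, so it is the cathode: E°cell = −0.12 − (−0.29) = +0.17 V and n = 2.
Since E = E° − (0.0592/n)·log Q, log Q = n(E° − E)/0.0592 = 0.946.
Balancing electrons gives Pb²⁺(aq) + Co(s) → Pb(s) + Co²⁺(aq); thus Q = [Co²⁺(aq)] / [Pb²⁺(aq)].
Isolating [Co²⁺(aq)] in Q = 10^{0.946} yields log [Co²⁺(aq)] = −1.438, i.e. 0.036 M.

0.036 M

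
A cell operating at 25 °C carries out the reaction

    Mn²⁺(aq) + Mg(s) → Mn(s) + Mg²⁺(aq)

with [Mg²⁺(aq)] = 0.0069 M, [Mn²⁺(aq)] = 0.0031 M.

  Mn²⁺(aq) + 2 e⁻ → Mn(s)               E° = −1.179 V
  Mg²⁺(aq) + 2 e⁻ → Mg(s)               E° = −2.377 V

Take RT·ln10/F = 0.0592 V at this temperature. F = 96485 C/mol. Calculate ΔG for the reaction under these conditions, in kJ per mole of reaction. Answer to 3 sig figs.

With Mn²⁺/Mn reduced at the cathode, E°cell = −1.179 − (−2.377) = +1.198 V and n = 2.
Here Q = [Mg²⁺(aq)] / [Mn²⁺(aq)] = 2.23 (log Q = 0.347), giving E = +1.198 − (0.0592/2)·(0.347) = +1.1877 V.
Then ΔG = −nFE = −2 × 96485 × +1.1877 J/mol = −229 kJ/mol.

−229 kJ/mol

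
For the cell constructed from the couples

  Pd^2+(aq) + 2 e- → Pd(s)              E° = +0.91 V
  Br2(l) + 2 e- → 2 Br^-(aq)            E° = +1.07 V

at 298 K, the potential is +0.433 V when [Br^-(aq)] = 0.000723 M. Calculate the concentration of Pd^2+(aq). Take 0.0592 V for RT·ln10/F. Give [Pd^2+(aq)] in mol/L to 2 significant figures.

0.0011 M

The Br₂/Br⁻ couple has the larger reduction potential, so it is the cathode: E°cell = +1.07 − (+0.91) = +0.16 V and n = 2.
Rearranging E = E° − (0.0592/n)·log Q gives log Q = 2(+0.16 − (+0.433))/0.0592 = −9.223.
For Br2(l) + Pd(s) → 2 Br^-(aq) + Pd^2+(aq), the reaction quotient is Q = [Br^-(aq)]^2·[Pd^2+(aq)].
Isolating [Pd^2+(aq)] in Q = 10^{−9.223} yields log [Pd^2+(aq)] = −2.941, i.e. 0.0011 M.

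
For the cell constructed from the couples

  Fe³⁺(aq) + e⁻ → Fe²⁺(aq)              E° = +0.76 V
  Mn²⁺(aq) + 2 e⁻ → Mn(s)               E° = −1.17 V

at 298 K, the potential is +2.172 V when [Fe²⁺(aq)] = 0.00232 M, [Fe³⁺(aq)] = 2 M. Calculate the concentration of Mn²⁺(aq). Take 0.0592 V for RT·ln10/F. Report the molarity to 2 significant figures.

With Fe³⁺/Fe²⁺ at the cathode and Mn²⁺/Mn at the anode, E°cell = +0.76 − (−1.17) = +1.93 V (n = 2).
Rearranging E = E° − (0.0592/n)·log Q gives log Q = 2(+1.93 − (+2.172))/0.0592 = −8.176.
The balanced reaction is 2 Fe³⁺(aq) + Mn(s) → 2 Fe²⁺(aq) + Mn²⁺(aq), so Q = ([Fe²⁺(aq)]^2·[Mn²⁺(aq)]) / [Fe³⁺(aq)]^2.
Solving for the unknown gives log [Mn²⁺(aq)] = −2.305, so [Mn²⁺(aq)] ≈ 0.0050 M.

0.0050 M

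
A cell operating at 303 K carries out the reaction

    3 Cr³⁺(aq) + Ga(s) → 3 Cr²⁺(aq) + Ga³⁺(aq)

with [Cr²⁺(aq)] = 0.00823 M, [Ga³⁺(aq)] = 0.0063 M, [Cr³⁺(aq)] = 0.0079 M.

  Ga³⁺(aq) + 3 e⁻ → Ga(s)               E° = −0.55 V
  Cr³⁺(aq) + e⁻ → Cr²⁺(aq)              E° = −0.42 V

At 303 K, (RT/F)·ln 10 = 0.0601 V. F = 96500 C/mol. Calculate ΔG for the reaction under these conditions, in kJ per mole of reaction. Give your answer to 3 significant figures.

With Cr³⁺/Cr²⁺ reduced at the cathode, E°cell = −0.42 − (−0.55) = +0.13 V and n = 3.
Here Q = ([Cr²⁺(aq)]^3·[Ga³⁺(aq)]) / [Cr³⁺(aq)]^3 = 0.00712 (log Q = −2.147), giving E = +0.13 − (0.0601/3)·(−2.147) = +0.1730 V.
Then ΔG = −nFE = −3 × 96500 × +0.1730 J/mol = −50.1 kJ/mol.

−50.1 kJ/mol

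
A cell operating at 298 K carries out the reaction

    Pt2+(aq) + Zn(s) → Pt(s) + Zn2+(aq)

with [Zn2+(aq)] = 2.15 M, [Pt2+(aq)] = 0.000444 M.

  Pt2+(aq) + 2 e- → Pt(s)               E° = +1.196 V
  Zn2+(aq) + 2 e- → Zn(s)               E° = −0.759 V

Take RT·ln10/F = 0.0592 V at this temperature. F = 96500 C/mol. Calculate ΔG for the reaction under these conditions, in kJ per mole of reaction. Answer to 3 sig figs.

−356 kJ/mol

E°cell = +1.196 − (−0.759) = +1.955 V; the balanced reaction transfers n = 2 electrons.
The reaction quotient is [Zn2+(aq)] / [Pt2+(aq)] = 4.84×10^3; by Nernst, E = +1.955 − (0.0592/2)(3.685) = +1.8459 V.
Then ΔG = −nFE = −2 × 96500 × +1.8459 J/mol = −356 kJ/mol.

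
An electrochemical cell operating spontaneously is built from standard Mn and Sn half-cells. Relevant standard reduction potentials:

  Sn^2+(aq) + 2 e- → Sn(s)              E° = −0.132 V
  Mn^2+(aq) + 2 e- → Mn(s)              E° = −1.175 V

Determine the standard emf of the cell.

Of the two couples in this cell, the one with the more positive reduction potential is reduced at the cathode: here that is Sn²⁺/Sn (−0.132 V); Mn²⁺/Mn (−1.175 V) is the anode.
E°cell = E°(cathode) − E°(anode) = −0.132 − (−1.175) = +1.043 V.

+1.043 V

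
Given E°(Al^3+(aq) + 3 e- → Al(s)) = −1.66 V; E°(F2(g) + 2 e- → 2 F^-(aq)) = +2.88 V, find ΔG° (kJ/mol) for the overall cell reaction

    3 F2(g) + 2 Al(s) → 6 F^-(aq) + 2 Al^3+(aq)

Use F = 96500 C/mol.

In the reaction as written F2(g) is reduced, so the F₂/F⁻ couple is the cathode and Al³⁺/Al is the anode.
E°cell = +2.88 − (−1.66) = +4.54 V; balancing electrons gives n = 6.
ΔG° = −nFE°cell = −(6)(96500)(+4.54) J/mol = −2629 kJ/mol.

−2629 kJ/mol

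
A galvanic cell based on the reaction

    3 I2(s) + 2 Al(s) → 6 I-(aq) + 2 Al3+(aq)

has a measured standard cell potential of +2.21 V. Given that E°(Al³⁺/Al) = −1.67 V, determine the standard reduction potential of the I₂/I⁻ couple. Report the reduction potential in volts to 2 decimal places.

In the reaction as written the I₂/I⁻ couple is reduced (cathode) and Al³⁺/Al is oxidized (anode), so E°cell = E°(I₂/I⁻) − E°(Al³⁺/Al).
E°(I₂/I⁻) = E°cell + E°(anode) = +2.21 + (−1.67) = +0.54 V.

+0.54 V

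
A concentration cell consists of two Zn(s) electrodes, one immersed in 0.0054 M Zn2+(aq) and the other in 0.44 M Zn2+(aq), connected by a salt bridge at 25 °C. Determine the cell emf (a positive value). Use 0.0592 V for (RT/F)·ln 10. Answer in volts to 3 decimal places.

0.057 V

For a concentration cell E°cell = 0, since both electrodes use the same couple.
The compartment with the higher Zn2+(aq) concentration (0.44 M) acts as the cathode; ions are reduced there and produced at the dilute (0.0054 M) anode.
With n = 2, Ecell = −(0.0592/2)·log([dilute]/[conc]) = −(0.0592/2)·log(0.0054/0.44) = +0.057 V.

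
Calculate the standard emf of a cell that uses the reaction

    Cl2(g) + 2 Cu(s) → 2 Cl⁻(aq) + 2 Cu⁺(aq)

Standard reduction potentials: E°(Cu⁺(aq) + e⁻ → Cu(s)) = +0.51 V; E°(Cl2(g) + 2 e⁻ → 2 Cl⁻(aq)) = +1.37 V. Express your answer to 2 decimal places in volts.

In the reaction as written, Cl2(g) is reduced (cathode) and Cu⁺(aq) is produced by oxidation at the anode.
E°cell = E°(cathode) − E°(anode) = +1.37 − (+0.51) = +0.86 V.

+0.86 V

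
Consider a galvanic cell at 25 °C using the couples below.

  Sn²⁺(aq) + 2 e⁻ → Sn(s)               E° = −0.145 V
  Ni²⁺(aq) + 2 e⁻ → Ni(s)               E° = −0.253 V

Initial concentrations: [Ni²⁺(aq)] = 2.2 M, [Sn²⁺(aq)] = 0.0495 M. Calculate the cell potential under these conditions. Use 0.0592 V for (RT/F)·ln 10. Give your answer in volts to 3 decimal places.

+0.059 V

Sn²⁺/Sn is reduced (cathode, E° = −0.145 V) and Ni²⁺/Ni is oxidized (anode).
E°cell = −0.145 − (−0.253) = +0.108 V, with n = 2 electrons transferred.
For the overall reaction Sn²⁺(aq) + Ni(s) → Sn(s) + Ni²⁺(aq), Q = [Ni²⁺(aq)] / [Sn²⁺(aq)] = 44.4, giving log Q = 1.648.
Applying E = E° − (RT ln10/nF)·log Q gives +0.108 − (0.0592/2)(1.648) = +0.059 V.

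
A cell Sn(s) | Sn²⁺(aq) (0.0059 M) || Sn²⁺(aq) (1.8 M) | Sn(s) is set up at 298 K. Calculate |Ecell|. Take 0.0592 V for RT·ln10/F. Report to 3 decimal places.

0.074 V

For a concentration cell E°cell = 0, since both electrodes use the same couple.
The compartment with the higher Sn²⁺(aq) concentration (1.8 M) acts as the cathode; ions are reduced there and produced at the dilute (0.0059 M) anode.
With n = 2, Ecell = −(0.0592/2)·log([dilute]/[conc]) = −(0.0592/2)·log(0.0059/1.8) = +0.074 V.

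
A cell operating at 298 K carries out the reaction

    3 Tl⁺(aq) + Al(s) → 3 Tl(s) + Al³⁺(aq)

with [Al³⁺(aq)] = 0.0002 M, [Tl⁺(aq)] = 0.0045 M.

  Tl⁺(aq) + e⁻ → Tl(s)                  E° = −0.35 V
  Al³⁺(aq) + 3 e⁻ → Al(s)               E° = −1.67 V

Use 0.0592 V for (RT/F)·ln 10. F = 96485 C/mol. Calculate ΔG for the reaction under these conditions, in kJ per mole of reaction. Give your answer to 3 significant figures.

E°cell = −0.35 − (−1.67) = +1.32 V; the balanced reaction transfers n = 3 electrons.
Here Q = [Al³⁺(aq)] / [Tl⁺(aq)]^3 = 2.19×10^3 (log Q = 3.341), giving E = +1.32 − (0.0592/3)·(3.341) = +1.2541 V.
Finally ΔG = −nFE = −(3)(96485 C/mol)(+1.2541 V) = −363 kJ/mol.

−363 kJ/mol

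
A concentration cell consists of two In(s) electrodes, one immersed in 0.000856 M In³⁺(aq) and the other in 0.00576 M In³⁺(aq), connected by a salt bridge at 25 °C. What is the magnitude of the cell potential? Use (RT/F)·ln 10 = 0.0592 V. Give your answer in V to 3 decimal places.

For a concentration cell E°cell = 0, since both electrodes use the same couple.
The compartment with the higher In³⁺(aq) concentration (0.00576 M) acts as the cathode; ions are reduced there and produced at the dilute (0.000856 M) anode.
With n = 3, Ecell = −(0.0592/3)·log([dilute]/[conc]) = −(0.0592/3)·log(0.000856/0.00576) = +0.016 V.

0.016 V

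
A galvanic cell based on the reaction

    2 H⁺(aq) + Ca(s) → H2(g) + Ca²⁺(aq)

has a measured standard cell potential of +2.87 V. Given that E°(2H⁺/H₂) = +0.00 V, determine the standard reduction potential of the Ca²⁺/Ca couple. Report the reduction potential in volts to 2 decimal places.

In the reaction as written the 2H⁺/H₂ couple is reduced (cathode) and Ca²⁺/Ca is oxidized (anode), so E°cell = E°(2H⁺/H₂) − E°(Ca²⁺/Ca).
E°(Ca²⁺/Ca) = E°(cathode) − E°cell = +0.00 − (+2.87) = −2.87 V.

−2.87 V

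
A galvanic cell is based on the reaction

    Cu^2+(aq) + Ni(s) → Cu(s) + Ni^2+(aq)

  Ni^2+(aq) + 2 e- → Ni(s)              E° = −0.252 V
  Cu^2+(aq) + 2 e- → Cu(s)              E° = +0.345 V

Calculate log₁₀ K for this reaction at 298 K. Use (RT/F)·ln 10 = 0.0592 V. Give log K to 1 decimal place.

The Cu²⁺/Cu couple is reduced (cathode); E°cell = +0.345 − (−0.252) = +0.597 V with n = 2.
At equilibrium E = 0, so log K = nE°cell / 0.0592 = (2)(+0.597) / 0.0592 = 20.2.

log K = 20.2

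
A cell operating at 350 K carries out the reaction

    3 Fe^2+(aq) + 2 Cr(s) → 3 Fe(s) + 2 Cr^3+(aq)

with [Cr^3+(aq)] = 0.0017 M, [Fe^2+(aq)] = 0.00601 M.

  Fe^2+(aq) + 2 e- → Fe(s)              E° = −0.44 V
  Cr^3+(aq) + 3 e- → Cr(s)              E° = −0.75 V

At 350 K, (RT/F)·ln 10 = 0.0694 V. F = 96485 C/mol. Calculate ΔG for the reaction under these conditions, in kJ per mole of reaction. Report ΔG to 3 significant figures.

With Fe²⁺/Fe reduced at the cathode, E°cell = −0.44 − (−0.75) = +0.31 V and n = 6.
Here Q = [Cr^3+(aq)]^2 / [Fe^2+(aq)]^3 = 13.3 (log Q = 1.124), giving E = +0.31 − (0.0694/6)·(1.124) = +0.2970 V.
Finally ΔG = −nFE = −(6)(96485 C/mol)(+0.2970 V) = −172 kJ/mol.

−172 kJ/mol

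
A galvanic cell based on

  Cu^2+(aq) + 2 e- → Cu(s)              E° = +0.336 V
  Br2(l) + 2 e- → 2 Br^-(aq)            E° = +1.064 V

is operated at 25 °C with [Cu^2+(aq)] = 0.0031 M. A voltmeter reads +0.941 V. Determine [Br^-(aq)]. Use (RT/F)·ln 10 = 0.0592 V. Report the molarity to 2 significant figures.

The Br₂/Br⁻ couple has the larger reduction potential, so it is the cathode: E°cell = +1.064 − (+0.336) = +0.728 V and n = 2.
Since E = E° − (0.0592/n)·log Q, log Q = n(E° − E)/0.0592 = −7.196.
The balanced reaction is Br2(l) + Cu(s) → 2 Br^-(aq) + Cu^2+(aq), so Q = [Br^-(aq)]^2·[Cu^2+(aq)].
Isolating [Br^-(aq)] in Q = 10^{−7.196} yields log [Br^-(aq)] = −2.344, i.e. 0.0045 M.

0.0045 M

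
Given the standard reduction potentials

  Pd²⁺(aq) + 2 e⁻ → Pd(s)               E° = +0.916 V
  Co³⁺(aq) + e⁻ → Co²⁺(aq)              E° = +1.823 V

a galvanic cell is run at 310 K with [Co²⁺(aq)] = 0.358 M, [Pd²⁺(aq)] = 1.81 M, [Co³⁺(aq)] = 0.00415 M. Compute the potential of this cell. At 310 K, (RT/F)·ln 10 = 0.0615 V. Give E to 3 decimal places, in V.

+0.780 V

The Co³⁺/Co²⁺ couple has the more positive E°, so it is the cathode; Pd²⁺/Pd is the anode.
E°cell = E°cat − E°an = +1.823 − (+0.916) = +0.907 V; n = 2.
The balanced reaction is 2 Co³⁺(aq) + Pd(s) → 2 Co²⁺(aq) + Pd²⁺(aq), so Q = ([Co²⁺(aq)]^2·[Pd²⁺(aq)]) / [Co³⁺(aq)]^2 = 1.35×10^4 and log Q = 4.129.
E = E° − (0.0615/n)·log Q = +0.907 − (0.0615/2)(4.129) = +0.780 V.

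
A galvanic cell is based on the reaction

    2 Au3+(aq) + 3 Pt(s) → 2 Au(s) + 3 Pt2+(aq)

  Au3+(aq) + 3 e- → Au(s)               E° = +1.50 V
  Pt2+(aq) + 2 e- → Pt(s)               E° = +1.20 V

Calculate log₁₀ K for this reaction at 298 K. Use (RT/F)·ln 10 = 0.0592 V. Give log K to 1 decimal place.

log K = 30.4

The Au³⁺/Au couple is reduced (cathode); E°cell = +1.50 − (+1.20) = +0.30 V with n = 6.
At equilibrium E = 0, so log K = nE°cell / 0.0592 = (6)(+0.30) / 0.0592 = 30.4.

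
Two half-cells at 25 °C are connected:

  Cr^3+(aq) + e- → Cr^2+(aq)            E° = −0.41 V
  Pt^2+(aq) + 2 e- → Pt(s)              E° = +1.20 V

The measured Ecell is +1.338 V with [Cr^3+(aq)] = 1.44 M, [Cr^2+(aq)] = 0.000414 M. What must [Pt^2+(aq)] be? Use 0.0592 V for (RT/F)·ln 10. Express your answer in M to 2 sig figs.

Pt²⁺/Pt is the cathode (higher E°); E°cell = +1.20 − (−0.41) = +1.61 V with n = 2.
Rearranging E = E° − (0.0592/n)·log Q gives log Q = 2(+1.61 − (+1.338))/0.0592 = 9.189.
For Pt^2+(aq) + 2 Cr^2+(aq) → Pt(s) + 2 Cr^3+(aq), the reaction quotient is Q = [Cr^3+(aq)]^2 / ([Pt^2+(aq)]·[Cr^2+(aq)]^2).
Isolating [Pt^2+(aq)] in Q = 10^{9.189} yields log [Pt^2+(aq)] = −2.106, i.e. 0.0078 M.

0.0078 M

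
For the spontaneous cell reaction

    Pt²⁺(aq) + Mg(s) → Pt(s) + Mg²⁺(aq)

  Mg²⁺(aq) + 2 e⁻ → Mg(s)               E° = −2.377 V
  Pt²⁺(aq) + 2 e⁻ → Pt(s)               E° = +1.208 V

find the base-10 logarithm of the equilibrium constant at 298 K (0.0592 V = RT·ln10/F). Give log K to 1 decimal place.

The Pt²⁺/Pt couple is reduced (cathode); E°cell = +1.208 − (−2.377) = +3.585 V with n = 2.
At equilibrium E = 0, so log K = nE°cell / 0.0592 = (2)(+3.585) / 0.0592 = 121.1.

log K = 121.1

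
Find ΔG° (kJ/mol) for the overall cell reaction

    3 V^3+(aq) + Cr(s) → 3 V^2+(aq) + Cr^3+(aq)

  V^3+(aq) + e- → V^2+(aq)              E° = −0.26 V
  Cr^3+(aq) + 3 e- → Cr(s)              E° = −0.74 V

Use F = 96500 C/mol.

In the reaction as written V^3+(aq) is reduced, so the V³⁺/V²⁺ couple is the cathode and Cr³⁺/Cr is the anode.
E°cell = −0.26 − (−0.74) = +0.48 V; balancing electrons gives n = 3.
ΔG° = −nFE°cell = −(3)(96500)(+0.48) J/mol = −139 kJ/mol.

−139 kJ/mol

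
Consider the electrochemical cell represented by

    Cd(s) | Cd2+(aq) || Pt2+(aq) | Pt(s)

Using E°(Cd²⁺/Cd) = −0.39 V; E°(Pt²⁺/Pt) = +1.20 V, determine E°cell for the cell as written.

By convention the left-hand electrode in cell notation is the anode (oxidation) and the right-hand electrode is the cathode (reduction).
E°cell = E°(right) − E°(left) = +1.20 − (−0.39) = +1.59 V.

+1.59 V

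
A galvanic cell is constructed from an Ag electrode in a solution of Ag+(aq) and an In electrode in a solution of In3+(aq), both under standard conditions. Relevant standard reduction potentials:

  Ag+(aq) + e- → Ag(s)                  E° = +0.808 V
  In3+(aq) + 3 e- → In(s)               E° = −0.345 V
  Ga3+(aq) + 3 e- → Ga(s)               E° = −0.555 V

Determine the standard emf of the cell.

Of the two couples in this cell, the one with the more positive reduction potential is reduced at the cathode: here that is Ag⁺/Ag (+0.808 V); In³⁺/In (−0.345 V) is the anode.
E°cell = E°(cathode) − E°(anode) = +0.808 − (−0.345) = +1.153 V.

+1.153 V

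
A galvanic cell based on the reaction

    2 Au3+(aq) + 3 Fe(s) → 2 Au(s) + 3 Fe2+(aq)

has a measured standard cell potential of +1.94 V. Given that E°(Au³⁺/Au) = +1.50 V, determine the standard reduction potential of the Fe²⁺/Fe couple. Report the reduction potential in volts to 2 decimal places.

−0.44 V

In the reaction as written the Au³⁺/Au couple is reduced (cathode) and Fe²⁺/Fe is oxidized (anode), so E°cell = E°(Au³⁺/Au) − E°(Fe²⁺/Fe).
E°(Fe²⁺/Fe) = E°(cathode) − E°cell = +1.50 − (+1.94) = −0.44 V.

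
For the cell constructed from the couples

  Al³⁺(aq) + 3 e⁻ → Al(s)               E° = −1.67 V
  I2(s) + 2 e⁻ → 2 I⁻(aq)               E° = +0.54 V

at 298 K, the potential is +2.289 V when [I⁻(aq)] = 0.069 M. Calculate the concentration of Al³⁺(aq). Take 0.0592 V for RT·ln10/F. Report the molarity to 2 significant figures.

0.30 M

I₂/I⁻ is the cathode (higher E°); E°cell = +0.54 − (−1.67) = +2.21 V with n = 6.
Since E = E° − (0.0592/n)·log Q, log Q = n(E° − E)/0.0592 = −8.007.
Balancing electrons gives 3 I2(s) + 2 Al(s) → 6 I⁻(aq) + 2 Al³⁺(aq); thus Q = [I⁻(aq)]^6·[Al³⁺(aq)]^2.
Solving for the unknown gives log [Al³⁺(aq)] = −0.520, so [Al³⁺(aq)] ≈ 0.30 M.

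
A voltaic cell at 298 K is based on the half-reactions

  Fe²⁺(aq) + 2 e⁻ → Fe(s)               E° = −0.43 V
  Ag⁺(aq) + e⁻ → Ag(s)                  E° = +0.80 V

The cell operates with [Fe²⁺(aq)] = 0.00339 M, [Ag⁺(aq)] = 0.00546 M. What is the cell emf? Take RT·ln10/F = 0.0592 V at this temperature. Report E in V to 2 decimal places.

Ag⁺/Ag is reduced (cathode, E° = +0.80 V) and Fe²⁺/Fe is oxidized (anode).
E°cell = E°cat − E°an = +0.80 − (−0.43) = +1.23 V; n = 2.
The balanced reaction is 2 Ag⁺(aq) + Fe(s) → 2 Ag(s) + Fe²⁺(aq), so Q = [Fe²⁺(aq)] / [Ag⁺(aq)]^2 = 114 and log Q = 2.056.
E = E° − (0.0592/n)·log Q = +1.23 − (0.0592/2)(2.056) = +1.17 V.

+1.17 V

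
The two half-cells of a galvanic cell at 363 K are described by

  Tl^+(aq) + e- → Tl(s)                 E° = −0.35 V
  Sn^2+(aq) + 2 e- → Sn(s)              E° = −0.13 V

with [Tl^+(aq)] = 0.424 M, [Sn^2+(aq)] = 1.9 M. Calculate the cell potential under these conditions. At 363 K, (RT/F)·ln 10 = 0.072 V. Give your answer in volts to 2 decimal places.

Since E°(Sn²⁺/Sn) > E°(Tl⁺/Tl), Sn²⁺/Sn serves as the cathode.
The standard potential is −0.13 − (−0.35) = +0.22 V and the balanced reaction transfers n = 2 electrons.
Balancing gives Sn^2+(aq) + 2 Tl(s) → Sn(s) + 2 Tl^+(aq); hence Q = [Tl^+(aq)]^2 / [Sn^2+(aq)] = 0.0946 (log Q = −1.024).
Applying E = E° − (RT ln10/nF)·log Q gives +0.22 − (0.072/2)(−1.024) = +0.26 V.

+0.26 V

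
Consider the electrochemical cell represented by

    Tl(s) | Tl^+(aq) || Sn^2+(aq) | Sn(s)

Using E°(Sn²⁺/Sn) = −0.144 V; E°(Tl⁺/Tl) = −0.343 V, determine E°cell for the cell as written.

By convention the left-hand electrode in cell notation is the anode (oxidation) and the right-hand electrode is the cathode (reduction).
E°cell = E°(right) − E°(left) = −0.144 − (−0.343) = +0.199 V.

+0.199 V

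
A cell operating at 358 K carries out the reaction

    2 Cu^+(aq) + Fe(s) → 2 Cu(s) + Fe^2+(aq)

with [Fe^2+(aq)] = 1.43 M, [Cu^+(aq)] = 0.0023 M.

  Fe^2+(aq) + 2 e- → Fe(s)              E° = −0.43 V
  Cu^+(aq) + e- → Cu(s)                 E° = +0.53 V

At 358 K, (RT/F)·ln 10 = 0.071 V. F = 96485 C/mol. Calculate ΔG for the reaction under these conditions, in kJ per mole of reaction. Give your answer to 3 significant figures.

With Cu⁺/Cu reduced at the cathode, E°cell = +0.53 − (−0.43) = +0.96 V and n = 2.
Here Q = [Fe^2+(aq)] / [Cu^+(aq)]^2 = 2.7×10^5 (log Q = 5.432), giving E = +0.96 − (0.071/2)·(5.432) = +0.7672 V.
Then ΔG = −nFE = −2 × 96485 × +0.7672 J/mol = −148 kJ/mol.

−148 kJ/mol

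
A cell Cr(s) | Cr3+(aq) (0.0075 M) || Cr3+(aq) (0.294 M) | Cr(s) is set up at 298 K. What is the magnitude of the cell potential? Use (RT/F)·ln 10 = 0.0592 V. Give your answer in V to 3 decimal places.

For a concentration cell E°cell = 0, since both electrodes use the same couple.
The compartment with the higher Cr3+(aq) concentration (0.294 M) acts as the cathode; ions are reduced there and produced at the dilute (0.0075 M) anode.
With n = 3, Ecell = −(0.0592/3)·log([dilute]/[conc]) = −(0.0592/3)·log(0.0075/0.294) = +0.031 V.

0.031 V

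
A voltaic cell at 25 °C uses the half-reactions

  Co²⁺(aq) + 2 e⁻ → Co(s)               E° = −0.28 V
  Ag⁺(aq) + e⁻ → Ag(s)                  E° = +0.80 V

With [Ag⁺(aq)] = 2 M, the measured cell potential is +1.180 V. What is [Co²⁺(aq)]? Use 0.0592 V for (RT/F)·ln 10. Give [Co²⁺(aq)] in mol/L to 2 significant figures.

0.0017 M

The Ag⁺/Ag couple has the larger reduction potential, so it is the cathode: E°cell = +0.80 − (−0.28) = +1.08 V and n = 2.
Rearranging E = E° − (0.0592/n)·log Q gives log Q = 2(+1.08 − (+1.180))/0.0592 = −3.378.
The balanced reaction is 2 Ag⁺(aq) + Co(s) → 2 Ag(s) + Co²⁺(aq), so Q = [Co²⁺(aq)] / [Ag⁺(aq)]^2.
Solving for the unknown gives log [Co²⁺(aq)] = −2.776, so [Co²⁺(aq)] ≈ 0.0017 M.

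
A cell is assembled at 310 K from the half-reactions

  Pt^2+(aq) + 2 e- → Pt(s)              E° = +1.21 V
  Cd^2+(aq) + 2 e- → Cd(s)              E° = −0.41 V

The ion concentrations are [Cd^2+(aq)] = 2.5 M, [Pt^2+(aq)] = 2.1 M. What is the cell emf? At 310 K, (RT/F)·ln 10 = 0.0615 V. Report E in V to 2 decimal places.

The Pt²⁺/Pt couple has the more positive E°, so it is the cathode; Cd²⁺/Cd is the anode.
E°cell = +1.21 − (−0.41) = +1.62 V, with n = 2 electrons transferred.
The balanced reaction is Pt^2+(aq) + Cd(s) → Pt(s) + Cd^2+(aq), so Q = [Cd^2+(aq)] / [Pt^2+(aq)] = 1.19 and log Q = 0.076.
By the Nernst equation, E = +1.62 − (0.0615/2)·(0.076) = +1.62 V.

+1.62 V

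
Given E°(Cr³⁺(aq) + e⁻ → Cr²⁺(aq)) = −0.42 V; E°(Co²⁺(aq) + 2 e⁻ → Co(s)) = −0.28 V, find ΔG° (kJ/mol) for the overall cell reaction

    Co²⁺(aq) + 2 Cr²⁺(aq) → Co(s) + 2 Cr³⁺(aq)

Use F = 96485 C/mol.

In the reaction as written Co²⁺(aq) is reduced, so the Co²⁺/Co couple is the cathode and Cr³⁺/Cr²⁺ is the anode.
E°cell = −0.28 − (−0.42) = +0.14 V; balancing electrons gives n = 2.
ΔG° = −nFE°cell = −(2)(96485)(+0.14) J/mol = −27.0 kJ/mol.

−27.0 kJ/mol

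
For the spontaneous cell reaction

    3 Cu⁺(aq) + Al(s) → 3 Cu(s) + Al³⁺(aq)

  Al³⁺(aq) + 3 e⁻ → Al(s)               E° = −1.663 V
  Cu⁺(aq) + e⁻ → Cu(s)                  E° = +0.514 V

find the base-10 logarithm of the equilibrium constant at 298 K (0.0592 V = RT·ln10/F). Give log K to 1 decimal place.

log K = 110.3

The Cu⁺/Cu couple is reduced (cathode); E°cell = +0.514 − (−1.663) = +2.177 V with n = 3.
At equilibrium E = 0, so log K = nE°cell / 0.0592 = (3)(+2.177) / 0.0592 = 110.3.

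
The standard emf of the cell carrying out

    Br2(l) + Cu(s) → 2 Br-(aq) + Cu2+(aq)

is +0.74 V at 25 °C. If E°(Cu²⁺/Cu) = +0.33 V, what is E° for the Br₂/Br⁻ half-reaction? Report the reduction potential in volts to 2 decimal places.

In the reaction as written the Br₂/Br⁻ couple is reduced (cathode) and Cu²⁺/Cu is oxidized (anode), so E°cell = E°(Br₂/Br⁻) − E°(Cu²⁺/Cu).
E°(Br₂/Br⁻) = E°cell + E°(anode) = +0.74 + (+0.33) = +1.07 V.

+1.07 V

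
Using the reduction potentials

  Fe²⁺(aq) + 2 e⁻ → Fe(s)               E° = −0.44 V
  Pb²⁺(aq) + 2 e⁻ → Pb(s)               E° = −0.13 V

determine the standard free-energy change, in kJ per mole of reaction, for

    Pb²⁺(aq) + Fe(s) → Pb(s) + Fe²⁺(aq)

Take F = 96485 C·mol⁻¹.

In the reaction as written Pb²⁺(aq) is reduced, so the Pb²⁺/Pb couple is the cathode and Fe²⁺/Fe is the anode.
E°cell = −0.13 − (−0.44) = +0.31 V; balancing electrons gives n = 2.
ΔG° = −nFE°cell = −(2)(96485)(+0.31) J/mol = −59.8 kJ/mol.

−59.8 kJ/mol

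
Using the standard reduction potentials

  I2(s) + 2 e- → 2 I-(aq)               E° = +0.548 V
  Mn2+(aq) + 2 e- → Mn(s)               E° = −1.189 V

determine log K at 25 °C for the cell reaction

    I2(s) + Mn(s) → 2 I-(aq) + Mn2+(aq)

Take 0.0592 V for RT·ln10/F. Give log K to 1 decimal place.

The I₂/I⁻ couple is reduced (cathode); E°cell = +0.548 − (−1.189) = +1.737 V with n = 2.
At equilibrium E = 0, so log K = nE°cell / 0.0592 = (2)(+1.737) / 0.0592 = 58.7.

log K = 58.7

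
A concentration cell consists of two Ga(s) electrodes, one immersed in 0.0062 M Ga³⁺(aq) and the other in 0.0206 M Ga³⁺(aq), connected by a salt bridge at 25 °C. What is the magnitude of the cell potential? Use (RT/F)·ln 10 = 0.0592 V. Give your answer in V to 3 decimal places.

0.010 V

For a concentration cell E°cell = 0, since both electrodes use the same couple.
The compartment with the higher Ga³⁺(aq) concentration (0.0206 M) acts as the cathode; ions are reduced there and produced at the dilute (0.0062 M) anode.
With n = 3, Ecell = −(0.0592/3)·log([dilute]/[conc]) = −(0.0592/3)·log(0.0062/0.0206) = +0.010 V.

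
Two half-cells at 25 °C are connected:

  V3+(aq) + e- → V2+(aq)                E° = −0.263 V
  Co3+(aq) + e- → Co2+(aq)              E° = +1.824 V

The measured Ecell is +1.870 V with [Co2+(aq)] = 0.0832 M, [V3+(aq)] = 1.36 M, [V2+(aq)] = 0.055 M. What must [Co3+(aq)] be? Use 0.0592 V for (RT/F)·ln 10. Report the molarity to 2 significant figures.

0.00044 M

With Co³⁺/Co²⁺ at the cathode and V³⁺/V²⁺ at the anode, E°cell = +1.824 − (−0.263) = +2.087 V (n = 1).
Since E = E° − (0.0592/n)·log Q, log Q = n(E° − E)/0.0592 = 3.666.
Balancing electrons gives Co3+(aq) + V2+(aq) → Co2+(aq) + V3+(aq); thus Q = ([Co2+(aq)]·[V3+(aq)]) / ([Co3+(aq)]·[V2+(aq)]).
Isolating [Co3+(aq)] in Q = 10^{3.666} yields log [Co3+(aq)] = −3.353, i.e. 0.00044 M.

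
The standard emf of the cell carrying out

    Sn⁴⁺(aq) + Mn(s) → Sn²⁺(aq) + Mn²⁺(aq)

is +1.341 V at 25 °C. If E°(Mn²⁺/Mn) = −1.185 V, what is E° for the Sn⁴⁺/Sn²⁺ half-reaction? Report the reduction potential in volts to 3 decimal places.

In the reaction as written the Sn⁴⁺/Sn²⁺ couple is reduced (cathode) and Mn²⁺/Mn is oxidized (anode), so E°cell = E°(Sn⁴⁺/Sn²⁺) − E°(Mn²⁺/Mn).
E°(Sn⁴⁺/Sn²⁺) = E°cell + E°(anode) = +1.341 + (−1.185) = +0.156 V.

+0.156 V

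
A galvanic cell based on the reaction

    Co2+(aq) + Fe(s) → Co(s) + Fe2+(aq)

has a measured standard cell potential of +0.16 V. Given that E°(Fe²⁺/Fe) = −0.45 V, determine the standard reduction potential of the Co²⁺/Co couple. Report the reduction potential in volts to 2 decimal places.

In the reaction as written the Co²⁺/Co couple is reduced (cathode) and Fe²⁺/Fe is oxidized (anode), so E°cell = E°(Co²⁺/Co) − E°(Fe²⁺/Fe).
E°(Co²⁺/Co) = E°cell + E°(anode) = +0.16 + (−0.45) = −0.29 V.

−0.29 V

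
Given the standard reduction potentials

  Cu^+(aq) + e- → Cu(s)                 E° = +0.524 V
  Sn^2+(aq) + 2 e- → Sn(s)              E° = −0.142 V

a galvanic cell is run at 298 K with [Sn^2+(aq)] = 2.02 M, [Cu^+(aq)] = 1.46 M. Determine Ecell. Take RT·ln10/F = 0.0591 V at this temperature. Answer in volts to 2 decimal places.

+0.67 V

Since E°(Cu⁺/Cu) > E°(Sn²⁺/Sn), Cu⁺/Cu serves as the cathode.
E°cell = +0.524 − (−0.142) = +0.666 V, with n = 2 electrons transferred.
Balancing gives 2 Cu^+(aq) + Sn(s) → 2 Cu(s) + Sn^2+(aq); hence Q = [Sn^2+(aq)] / [Cu^+(aq)]^2 = 0.948 (log Q = −0.023).
E = E° − (0.0591/n)·log Q = +0.666 − (0.0591/2)(−0.023) = +0.67 V.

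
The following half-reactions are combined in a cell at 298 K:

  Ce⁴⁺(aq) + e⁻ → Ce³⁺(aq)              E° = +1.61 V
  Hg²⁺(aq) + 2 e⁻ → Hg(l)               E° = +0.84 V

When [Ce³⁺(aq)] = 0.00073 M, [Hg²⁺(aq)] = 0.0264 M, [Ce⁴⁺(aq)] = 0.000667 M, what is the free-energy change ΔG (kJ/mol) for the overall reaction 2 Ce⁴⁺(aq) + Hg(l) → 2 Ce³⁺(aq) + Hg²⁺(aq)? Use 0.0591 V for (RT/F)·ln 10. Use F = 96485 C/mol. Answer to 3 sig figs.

With Ce⁴⁺/Ce³⁺ reduced at the cathode, E°cell = +1.61 − (+0.84) = +0.77 V and n = 2.
The reaction quotient is ([Ce³⁺(aq)]^2·[Hg²⁺(aq)]) / [Ce⁴⁺(aq)]^2 = 0.0316; by Nernst, E = +0.77 − (0.0591/2)(−1.500) = +0.8143 V.
Finally ΔG = −nFE = −(2)(96485 C/mol)(+0.8143 V) = −157 kJ/mol.

−157 kJ/mol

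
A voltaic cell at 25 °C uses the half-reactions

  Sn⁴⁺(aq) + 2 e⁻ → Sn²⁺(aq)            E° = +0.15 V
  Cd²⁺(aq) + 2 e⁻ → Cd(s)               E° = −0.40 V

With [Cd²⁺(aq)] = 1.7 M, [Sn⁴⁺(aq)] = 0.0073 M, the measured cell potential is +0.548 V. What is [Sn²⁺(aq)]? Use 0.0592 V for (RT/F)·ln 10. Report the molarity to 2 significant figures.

Sn⁴⁺/Sn²⁺ is the cathode (higher E°); E°cell = +0.15 − (−0.40) = +0.55 V with n = 2.
Rearranging E = E° − (0.0592/n)·log Q gives log Q = 2(+0.55 − (+0.548))/0.0592 = 0.068.
For Sn⁴⁺(aq) + Cd(s) → Sn²⁺(aq) + Cd²⁺(aq), the reaction quotient is Q = ([Sn²⁺(aq)]·[Cd²⁺(aq)]) / [Sn⁴⁺(aq)].
Isolating [Sn²⁺(aq)] in Q = 10^{0.068} yields log [Sn²⁺(aq)] = −2.299, i.e. 0.0050 M.

0.0050 M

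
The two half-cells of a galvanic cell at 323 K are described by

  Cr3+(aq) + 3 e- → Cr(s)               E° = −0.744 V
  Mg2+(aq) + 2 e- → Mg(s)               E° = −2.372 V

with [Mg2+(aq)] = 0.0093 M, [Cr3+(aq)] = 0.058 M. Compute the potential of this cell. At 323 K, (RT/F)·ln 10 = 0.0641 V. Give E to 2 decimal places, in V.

+1.67 V

Cr³⁺/Cr is reduced (cathode, E° = −0.744 V) and Mg²⁺/Mg is oxidized (anode).
E°cell = −0.744 − (−2.372) = +1.628 V, with n = 6 electrons transferred.
For the overall reaction 2 Cr3+(aq) + 3 Mg(s) → 2 Cr(s) + 3 Mg2+(aq), Q = [Mg2+(aq)]^3 / [Cr3+(aq)]^2 = 0.000239, giving log Q = −3.621.
Applying E = E° − (RT ln10/nF)·log Q gives +1.628 − (0.0641/6)(−3.621) = +1.67 V.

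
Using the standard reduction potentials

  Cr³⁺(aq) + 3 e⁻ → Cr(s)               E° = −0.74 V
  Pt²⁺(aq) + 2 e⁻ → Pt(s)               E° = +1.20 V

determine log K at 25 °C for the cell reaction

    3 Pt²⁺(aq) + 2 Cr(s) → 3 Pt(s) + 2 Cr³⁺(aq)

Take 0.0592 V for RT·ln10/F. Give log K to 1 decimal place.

The Pt²⁺/Pt couple is reduced (cathode); E°cell = +1.20 − (−0.74) = +1.94 V with n = 6.
At equilibrium E = 0, so log K = nE°cell / 0.0592 = (6)(+1.94) / 0.0592 = 196.6.

log K = 196.6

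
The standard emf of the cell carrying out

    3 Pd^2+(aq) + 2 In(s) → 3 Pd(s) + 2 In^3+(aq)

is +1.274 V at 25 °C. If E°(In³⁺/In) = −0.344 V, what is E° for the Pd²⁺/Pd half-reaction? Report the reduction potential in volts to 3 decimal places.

+0.930 V

In the reaction as written the Pd²⁺/Pd couple is reduced (cathode) and In³⁺/In is oxidized (anode), so E°cell = E°(Pd²⁺/Pd) − E°(In³⁺/In).
E°(Pd²⁺/Pd) = E°cell + E°(anode) = +1.274 + (−0.344) = +0.930 V.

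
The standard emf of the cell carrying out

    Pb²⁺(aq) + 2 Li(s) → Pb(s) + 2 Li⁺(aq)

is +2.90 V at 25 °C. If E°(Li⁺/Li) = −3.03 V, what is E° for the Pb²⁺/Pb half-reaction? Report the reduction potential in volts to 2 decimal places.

−0.13 V

In the reaction as written the Pb²⁺/Pb couple is reduced (cathode) and Li⁺/Li is oxidized (anode), so E°cell = E°(Pb²⁺/Pb) − E°(Li⁺/Li).
E°(Pb²⁺/Pb) = E°cell + E°(anode) = +2.90 + (−3.03) = −0.13 V.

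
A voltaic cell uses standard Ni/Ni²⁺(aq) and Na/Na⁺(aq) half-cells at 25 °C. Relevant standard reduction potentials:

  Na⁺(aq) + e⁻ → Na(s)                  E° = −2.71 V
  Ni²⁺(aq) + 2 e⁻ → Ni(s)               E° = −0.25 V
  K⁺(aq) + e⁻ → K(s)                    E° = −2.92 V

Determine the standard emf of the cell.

+2.46 V

Of the two couples in this cell, the one with the more positive reduction potential is reduced at the cathode: here that is Ni²⁺/Ni (−0.25 V); Na⁺/Na (−2.71 V) is the anode.
E°cell = E°(cathode) − E°(anode) = −0.25 − (−2.71) = +2.46 V.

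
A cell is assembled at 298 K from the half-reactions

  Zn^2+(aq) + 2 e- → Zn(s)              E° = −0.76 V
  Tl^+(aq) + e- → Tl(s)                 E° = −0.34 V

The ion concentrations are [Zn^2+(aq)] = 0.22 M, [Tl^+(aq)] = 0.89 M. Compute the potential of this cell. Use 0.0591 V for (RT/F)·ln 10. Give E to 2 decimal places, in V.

+0.44 V

Since E°(Tl⁺/Tl) > E°(Zn²⁺/Zn), Tl⁺/Tl serves as the cathode.
The standard potential is −0.34 − (−0.76) = +0.42 V and the balanced reaction transfers n = 2 electrons.
The balanced reaction is 2 Tl^+(aq) + Zn(s) → 2 Tl(s) + Zn^2+(aq), so Q = [Zn^2+(aq)] / [Tl^+(aq)]^2 = 0.278 and log Q = −0.556.
Applying E = E° − (RT ln10/nF)·log Q gives +0.42 − (0.0591/2)(−0.556) = +0.44 V.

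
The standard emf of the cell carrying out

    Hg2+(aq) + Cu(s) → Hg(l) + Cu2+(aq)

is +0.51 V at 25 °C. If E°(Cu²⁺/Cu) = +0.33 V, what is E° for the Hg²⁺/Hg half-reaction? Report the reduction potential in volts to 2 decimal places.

+0.84 V

In the reaction as written the Hg²⁺/Hg couple is reduced (cathode) and Cu²⁺/Cu is oxidized (anode), so E°cell = E°(Hg²⁺/Hg) − E°(Cu²⁺/Cu).
E°(Hg²⁺/Hg) = E°cell + E°(anode) = +0.51 + (+0.33) = +0.84 V.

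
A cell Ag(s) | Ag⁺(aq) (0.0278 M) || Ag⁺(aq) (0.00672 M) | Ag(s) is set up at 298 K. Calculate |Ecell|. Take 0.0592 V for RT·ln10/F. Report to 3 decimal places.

For a concentration cell E°cell = 0, since both electrodes use the same couple.
The compartment with the higher Ag⁺(aq) concentration (0.0278 M) acts as the cathode; ions are reduced there and produced at the dilute (0.00672 M) anode.
With n = 1, Ecell = −(0.0592/1)·log([dilute]/[conc]) = −(0.0592/1)·log(0.00672/0.0278) = +0.037 V.

0.037 V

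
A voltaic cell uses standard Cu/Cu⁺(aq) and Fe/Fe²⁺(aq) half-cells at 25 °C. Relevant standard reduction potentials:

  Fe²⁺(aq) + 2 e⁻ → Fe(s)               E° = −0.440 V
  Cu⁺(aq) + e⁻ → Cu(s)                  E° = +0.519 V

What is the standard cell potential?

Of the two couples in this cell, the one with the more positive reduction potential is reduced at the cathode: here that is Cu⁺/Cu (+0.519 V); Fe²⁺/Fe (−0.440 V) is the anode.
E°cell = E°(cathode) − E°(anode) = +0.519 − (−0.440) = +0.959 V.

+0.959 V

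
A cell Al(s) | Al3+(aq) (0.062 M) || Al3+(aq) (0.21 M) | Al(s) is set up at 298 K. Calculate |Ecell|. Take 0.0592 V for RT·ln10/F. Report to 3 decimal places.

For a concentration cell E°cell = 0, since both electrodes use the same couple.
The compartment with the higher Al3+(aq) concentration (0.21 M) acts as the cathode; ions are reduced there and produced at the dilute (0.062 M) anode.
With n = 3, Ecell = −(0.0592/3)·log([dilute]/[conc]) = −(0.0592/3)·log(0.062/0.21) = +0.010 V.

0.010 V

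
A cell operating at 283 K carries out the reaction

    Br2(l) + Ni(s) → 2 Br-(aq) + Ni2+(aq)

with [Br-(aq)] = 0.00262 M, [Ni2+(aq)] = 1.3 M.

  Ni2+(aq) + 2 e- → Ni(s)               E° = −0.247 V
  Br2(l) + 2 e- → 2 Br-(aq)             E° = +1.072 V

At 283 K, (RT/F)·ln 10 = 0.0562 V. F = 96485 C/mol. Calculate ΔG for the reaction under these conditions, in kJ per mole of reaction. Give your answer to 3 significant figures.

With Br₂/Br⁻ reduced at the cathode, E°cell = +1.072 − (−0.247) = +1.319 V and n = 2.
The reaction quotient is [Br-(aq)]^2·[Ni2+(aq)] = 8.92×10^−6; by Nernst, E = +1.319 − (0.0562/2)(−5.049) = +1.4609 V.
ΔG = −nFE = −(2)(96485)(+1.4609) J/mol = −282 kJ/mol.

−282 kJ/mol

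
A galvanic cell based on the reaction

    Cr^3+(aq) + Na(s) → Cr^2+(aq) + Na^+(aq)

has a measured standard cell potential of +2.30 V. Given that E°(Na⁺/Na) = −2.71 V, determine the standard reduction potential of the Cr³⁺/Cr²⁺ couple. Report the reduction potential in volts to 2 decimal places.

In the reaction as written the Cr³⁺/Cr²⁺ couple is reduced (cathode) and Na⁺/Na is oxidized (anode), so E°cell = E°(Cr³⁺/Cr²⁺) − E°(Na⁺/Na).
E°(Cr³⁺/Cr²⁺) = E°cell + E°(anode) = +2.30 + (−2.71) = −0.41 V.

−0.41 V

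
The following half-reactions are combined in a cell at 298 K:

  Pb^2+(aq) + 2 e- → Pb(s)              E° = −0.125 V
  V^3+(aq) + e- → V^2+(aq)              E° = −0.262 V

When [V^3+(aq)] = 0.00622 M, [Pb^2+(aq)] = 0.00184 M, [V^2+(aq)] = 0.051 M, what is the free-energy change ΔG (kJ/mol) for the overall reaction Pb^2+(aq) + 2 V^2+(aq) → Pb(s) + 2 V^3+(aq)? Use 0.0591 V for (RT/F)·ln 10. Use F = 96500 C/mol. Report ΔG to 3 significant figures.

The standard cell potential is −0.125 − (−0.262) = +0.137 V, with n = 2 electrons in the balanced equation.
Q = [V^3+(aq)]^2 / ([Pb^2+(aq)]·[V^2+(aq)]^2) = 8.08, so log Q = 0.908 and E = +0.137 − (0.0591/2)(0.908) = +0.1102 V.
Then ΔG = −nFE = −2 × 96500 × +0.1102 J/mol = −21.3 kJ/mol.

−21.3 kJ/mol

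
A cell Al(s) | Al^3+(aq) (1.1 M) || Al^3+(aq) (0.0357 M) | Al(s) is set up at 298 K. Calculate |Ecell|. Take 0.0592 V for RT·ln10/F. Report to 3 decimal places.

0.029 V

For a concentration cell E°cell = 0, since both electrodes use the same couple.
The compartment with the higher Al^3+(aq) concentration (1.1 M) acts as the cathode; ions are reduced there and produced at the dilute (0.0357 M) anode.
With n = 3, Ecell = −(0.0592/3)·log([dilute]/[conc]) = −(0.0592/3)·log(0.0357/1.1) = +0.029 V.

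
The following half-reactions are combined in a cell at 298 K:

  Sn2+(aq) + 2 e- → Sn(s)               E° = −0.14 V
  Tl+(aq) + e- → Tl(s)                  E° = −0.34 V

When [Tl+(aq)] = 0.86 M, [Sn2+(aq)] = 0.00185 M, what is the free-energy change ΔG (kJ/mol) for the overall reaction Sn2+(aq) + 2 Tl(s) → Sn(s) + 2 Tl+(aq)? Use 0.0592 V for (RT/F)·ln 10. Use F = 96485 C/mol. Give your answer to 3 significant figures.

−23.7 kJ/mol

With Sn²⁺/Sn reduced at the cathode, E°cell = −0.14 − (−0.34) = +0.20 V and n = 2.
The reaction quotient is [Tl+(aq)]^2 / [Sn2+(aq)] = 400; by Nernst, E = +0.20 − (0.0592/2)(2.602) = +0.1230 V.
ΔG = −nFE = −(2)(96485)(+0.1230) J/mol = −23.7 kJ/mol.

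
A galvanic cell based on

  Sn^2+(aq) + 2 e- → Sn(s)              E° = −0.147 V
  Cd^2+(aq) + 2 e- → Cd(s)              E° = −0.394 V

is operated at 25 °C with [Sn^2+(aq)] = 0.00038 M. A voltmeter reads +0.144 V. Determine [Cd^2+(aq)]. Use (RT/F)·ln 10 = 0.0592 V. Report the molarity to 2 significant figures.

1.1 M

The Sn²⁺/Sn couple has the larger reduction potential, so it is the cathode: E°cell = −0.147 − (−0.394) = +0.247 V and n = 2.
Since E = E° − (0.0592/n)·log Q, log Q = n(E° − E)/0.0592 = 3.480.
The balanced reaction is Sn^2+(aq) + Cd(s) → Sn(s) + Cd^2+(aq), so Q = [Cd^2+(aq)] / [Sn^2+(aq)].
Isolating [Cd^2+(aq)] in Q = 10^{3.480} yields log [Cd^2+(aq)] = 0.060, i.e. 1.1 M.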